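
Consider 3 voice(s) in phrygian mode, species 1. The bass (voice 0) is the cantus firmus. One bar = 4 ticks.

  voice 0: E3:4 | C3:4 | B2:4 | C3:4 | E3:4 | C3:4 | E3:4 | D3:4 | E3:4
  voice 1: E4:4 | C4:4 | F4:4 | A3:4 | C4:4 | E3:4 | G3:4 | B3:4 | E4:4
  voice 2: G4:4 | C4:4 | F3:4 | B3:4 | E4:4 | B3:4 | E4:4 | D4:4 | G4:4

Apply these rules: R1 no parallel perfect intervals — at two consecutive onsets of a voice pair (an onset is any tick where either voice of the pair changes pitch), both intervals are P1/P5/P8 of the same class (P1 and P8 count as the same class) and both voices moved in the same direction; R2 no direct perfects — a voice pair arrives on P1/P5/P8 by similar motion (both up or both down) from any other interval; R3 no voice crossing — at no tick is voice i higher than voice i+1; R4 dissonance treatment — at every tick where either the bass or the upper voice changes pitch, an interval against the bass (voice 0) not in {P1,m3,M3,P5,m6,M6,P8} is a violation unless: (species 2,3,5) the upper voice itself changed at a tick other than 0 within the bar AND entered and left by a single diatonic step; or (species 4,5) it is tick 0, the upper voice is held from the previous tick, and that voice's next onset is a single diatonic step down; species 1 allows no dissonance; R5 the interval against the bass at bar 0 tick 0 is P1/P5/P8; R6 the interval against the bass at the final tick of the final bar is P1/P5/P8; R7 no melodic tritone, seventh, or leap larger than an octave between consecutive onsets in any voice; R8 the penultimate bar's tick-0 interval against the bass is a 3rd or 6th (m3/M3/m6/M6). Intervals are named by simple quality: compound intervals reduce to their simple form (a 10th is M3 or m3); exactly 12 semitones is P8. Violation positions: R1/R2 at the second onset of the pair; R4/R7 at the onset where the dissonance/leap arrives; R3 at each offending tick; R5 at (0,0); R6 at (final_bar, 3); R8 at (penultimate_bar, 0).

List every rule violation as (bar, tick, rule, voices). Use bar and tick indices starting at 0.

bar 0: v0=E3 v1=E4 v2=G4 downbeat m3
bar 1: v0=C3 v1=C4 v2=C4 downbeat P8
bar 2: v0=B2 v1=F4 v2=F3 downbeat TT
bar 3: v0=C3 v1=A3 v2=B3 downbeat M7
bar 4: v0=E3 v1=C4 v2=E4 downbeat P8
bar 5: v0=C3 v1=E3 v2=B3 downbeat M7
bar 6: v0=E3 v1=G3 v2=E4 downbeat P8
bar 7: v0=D3 v1=B3 v2=D4 downbeat P8
bar 8: v0=E3 v1=E4 v2=G4 downbeat m3
  -> R5 @ bar 0 tick 0 v(0, 2): opens on m3
  -> R1 @ bar 1 tick 0 v(0, 1): E3/E4 P8 -> C3/C4 P8 similar
  -> R2 @ bar 1 tick 0 v(0, 2): E3/G4 m3 -> C3/C4 P8 similar
  -> R2 @ bar 1 tick 0 v(1, 2): E4/G4 m3 -> C4/C4 P1 similar
  -> R3 @ bar 2 tick 0 v(1, 2): F4 above F3
  -> R4 @ bar 2 tick 0 v(0, 1): B2/F4 TT untreated
  -> R4 @ bar 2 tick 0 v(0, 2): B2/F3 TT untreated
  -> R3 @ bar 2 tick 1 v(1, 2): F4 above F3
  -> R3 @ bar 2 tick 2 v(1, 2): F4 above F3
  -> R3 @ bar 2 tick 3 v(1, 2): F4 above F3
  -> R4 @ bar 3 tick 0 v(0, 2): C3/B3 M7 untreated
  -> R7 @ bar 3 tick 0 v(2,): F3->B3 leap 6st
  -> R2 @ bar 4 tick 0 v(0, 2): C3/B3 M7 -> E3/E4 P8 similar
  -> R2 @ bar 5 tick 0 v(1, 2): C4/E4 M3 -> E3/B3 P5 similar
  -> R4 @ bar 5 tick 0 v(0, 2): C3/B3 M7 untreated
  -> R2 @ bar 6 tick 0 v(0, 2): C3/B3 M7 -> E3/E4 P8 similar
  -> R1 @ bar 7 tick 0 v(0, 2): E3/E4 P8 -> D3/D4 P8 similar
  -> R8 @ bar 7 tick 0 v(0, 2): penult P8 not 3rd/6th
  -> R2 @ bar 8 tick 0 v(0, 1): D3/B3 M6 -> E3/E4 P8 similar
  -> R6 @ bar 8 tick 3 v(0, 2): closes on m3

(0, 0, R5, (0, 2))
(1, 0, R1, (0, 1))
(1, 0, R2, (0, 2))
(1, 0, R2, (1, 2))
(2, 0, R3, (1, 2))
(2, 0, R4, (0, 1))
(2, 0, R4, (0, 2))
(2, 1, R3, (1, 2))
(2, 2, R3, (1, 2))
(2, 3, R3, (1, 2))
(3, 0, R4, (0, 2))
(3, 0, R7, (2,))
(4, 0, R2, (0, 2))
(5, 0, R2, (1, 2))
(5, 0, R4, (0, 2))
(6, 0, R2, (0, 2))
(7, 0, R1, (0, 2))
(7, 0, R8, (0, 2))
(8, 0, R2, (0, 1))
(8, 3, R6, (0, 2))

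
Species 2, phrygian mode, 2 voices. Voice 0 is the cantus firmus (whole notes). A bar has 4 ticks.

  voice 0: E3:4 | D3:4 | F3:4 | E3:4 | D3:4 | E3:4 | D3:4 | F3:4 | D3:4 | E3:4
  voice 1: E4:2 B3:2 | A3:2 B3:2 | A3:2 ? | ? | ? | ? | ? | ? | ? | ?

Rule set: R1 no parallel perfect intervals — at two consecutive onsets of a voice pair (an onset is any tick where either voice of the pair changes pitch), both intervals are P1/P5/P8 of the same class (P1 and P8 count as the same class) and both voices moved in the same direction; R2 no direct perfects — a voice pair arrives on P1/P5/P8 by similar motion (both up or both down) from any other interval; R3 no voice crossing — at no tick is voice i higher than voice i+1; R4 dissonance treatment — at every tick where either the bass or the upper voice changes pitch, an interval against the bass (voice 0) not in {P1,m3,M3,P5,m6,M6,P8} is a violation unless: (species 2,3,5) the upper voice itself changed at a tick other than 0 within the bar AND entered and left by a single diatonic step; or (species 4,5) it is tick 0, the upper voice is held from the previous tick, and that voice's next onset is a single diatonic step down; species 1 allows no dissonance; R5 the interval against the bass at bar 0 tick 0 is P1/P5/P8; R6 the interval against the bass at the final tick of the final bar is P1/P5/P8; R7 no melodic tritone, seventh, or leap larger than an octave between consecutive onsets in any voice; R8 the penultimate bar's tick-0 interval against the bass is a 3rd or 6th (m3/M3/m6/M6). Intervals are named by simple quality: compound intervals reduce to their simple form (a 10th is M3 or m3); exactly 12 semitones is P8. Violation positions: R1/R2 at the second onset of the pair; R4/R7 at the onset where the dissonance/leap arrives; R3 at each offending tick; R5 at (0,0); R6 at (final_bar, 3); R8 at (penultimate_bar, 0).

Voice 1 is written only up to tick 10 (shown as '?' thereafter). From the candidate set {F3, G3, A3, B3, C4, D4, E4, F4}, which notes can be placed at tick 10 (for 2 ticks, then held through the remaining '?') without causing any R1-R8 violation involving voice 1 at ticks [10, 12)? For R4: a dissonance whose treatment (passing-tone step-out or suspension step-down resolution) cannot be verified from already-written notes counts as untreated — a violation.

{A3, C4, D4, F3, F4}

F3: legal
G3: violates R4
A3: legal
B3: violates R4
C4: legal
D4: legal
E4: violates R4
F4: legal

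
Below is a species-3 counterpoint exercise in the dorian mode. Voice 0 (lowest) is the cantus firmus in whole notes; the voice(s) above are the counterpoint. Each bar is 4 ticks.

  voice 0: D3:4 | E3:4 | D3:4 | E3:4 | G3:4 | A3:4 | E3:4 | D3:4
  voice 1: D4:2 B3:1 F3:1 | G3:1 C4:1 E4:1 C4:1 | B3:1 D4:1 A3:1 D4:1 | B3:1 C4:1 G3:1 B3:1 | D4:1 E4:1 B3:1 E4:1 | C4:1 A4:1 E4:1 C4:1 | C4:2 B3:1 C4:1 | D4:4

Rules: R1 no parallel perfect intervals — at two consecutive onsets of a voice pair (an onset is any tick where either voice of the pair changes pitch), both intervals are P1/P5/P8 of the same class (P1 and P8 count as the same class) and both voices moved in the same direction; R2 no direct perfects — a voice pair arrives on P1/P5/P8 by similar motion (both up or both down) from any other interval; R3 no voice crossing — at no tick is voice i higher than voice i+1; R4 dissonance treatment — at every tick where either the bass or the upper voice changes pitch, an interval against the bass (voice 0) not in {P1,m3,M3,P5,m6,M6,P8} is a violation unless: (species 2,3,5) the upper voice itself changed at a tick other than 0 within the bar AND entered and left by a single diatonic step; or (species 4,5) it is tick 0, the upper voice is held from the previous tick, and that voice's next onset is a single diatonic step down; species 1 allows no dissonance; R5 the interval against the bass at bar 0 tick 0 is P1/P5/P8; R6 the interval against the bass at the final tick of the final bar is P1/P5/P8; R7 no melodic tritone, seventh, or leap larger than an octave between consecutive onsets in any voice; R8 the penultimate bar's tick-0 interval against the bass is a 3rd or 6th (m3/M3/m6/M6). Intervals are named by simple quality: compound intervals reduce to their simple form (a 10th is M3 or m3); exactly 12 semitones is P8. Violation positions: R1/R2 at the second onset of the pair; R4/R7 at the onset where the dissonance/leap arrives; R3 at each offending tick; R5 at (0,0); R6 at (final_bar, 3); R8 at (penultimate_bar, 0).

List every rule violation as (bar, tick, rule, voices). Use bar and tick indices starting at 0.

bar 0: v0=D3 v1=D4 downbeat P8
bar 1: v0=E3 v1=G3 downbeat m3
bar 2: v0=D3 v1=B3 downbeat M6
bar 3: v0=E3 v1=B3 downbeat P5
bar 4: v0=G3 v1=D4 downbeat P5
bar 5: v0=A3 v1=C4 downbeat m3
bar 6: v0=E3 v1=C4 downbeat m6
bar 7: v0=D3 v1=D4 downbeat P8
  -> R7 @ bar 0 tick 3 v(1,): B3->F3 leap 6st
  -> R1 @ bar 4 tick 0 v(0, 1): E3/B3 P5 -> G3/D4 P5 similar

(0, 3, R7, (1,))
(4, 0, R1, (0, 1))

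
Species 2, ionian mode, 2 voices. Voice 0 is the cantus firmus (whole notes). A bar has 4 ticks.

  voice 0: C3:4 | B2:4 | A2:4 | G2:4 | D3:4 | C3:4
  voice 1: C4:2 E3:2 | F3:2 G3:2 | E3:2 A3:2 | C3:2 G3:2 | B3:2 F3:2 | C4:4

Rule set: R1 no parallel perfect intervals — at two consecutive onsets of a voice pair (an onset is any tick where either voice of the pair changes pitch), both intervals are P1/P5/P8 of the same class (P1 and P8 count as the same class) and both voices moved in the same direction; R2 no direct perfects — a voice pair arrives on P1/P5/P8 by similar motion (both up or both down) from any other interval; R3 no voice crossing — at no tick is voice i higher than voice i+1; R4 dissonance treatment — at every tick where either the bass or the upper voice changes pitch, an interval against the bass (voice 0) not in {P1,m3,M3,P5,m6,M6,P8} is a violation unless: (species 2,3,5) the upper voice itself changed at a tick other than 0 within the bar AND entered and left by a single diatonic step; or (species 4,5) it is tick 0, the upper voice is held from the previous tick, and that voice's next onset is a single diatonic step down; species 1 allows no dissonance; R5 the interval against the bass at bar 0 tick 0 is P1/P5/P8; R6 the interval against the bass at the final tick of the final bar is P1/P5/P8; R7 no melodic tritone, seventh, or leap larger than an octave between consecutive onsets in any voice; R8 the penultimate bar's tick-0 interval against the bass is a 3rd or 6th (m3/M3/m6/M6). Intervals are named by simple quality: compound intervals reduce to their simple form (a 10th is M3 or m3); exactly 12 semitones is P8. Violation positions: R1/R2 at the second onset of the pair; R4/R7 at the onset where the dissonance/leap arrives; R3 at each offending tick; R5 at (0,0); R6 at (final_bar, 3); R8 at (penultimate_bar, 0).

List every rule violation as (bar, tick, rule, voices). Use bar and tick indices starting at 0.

bar 0: v0=C3 v1=C4 downbeat P8
bar 1: v0=B2 v1=F3 downbeat TT
bar 2: v0=A2 v1=E3 downbeat P5
bar 3: v0=G2 v1=C3 downbeat P4
bar 4: v0=D3 v1=B3 downbeat M6
bar 5: v0=C3 v1=C4 downbeat P8
  -> R4 @ bar 1 tick 0 v(0, 1): B2/F3 TT untreated
  -> R2 @ bar 2 tick 0 v(0, 1): B2/G3 m6 -> A2/E3 P5 similar
  -> R4 @ bar 3 tick 0 v(0, 1): G2/C3 P4 untreated
  -> R7 @ bar 4 tick 2 v(1,): B3->F3 leap 6st

(1, 0, R4, (0, 1))
(2, 0, R2, (0, 1))
(3, 0, R4, (0, 1))
(4, 2, R7, (1,))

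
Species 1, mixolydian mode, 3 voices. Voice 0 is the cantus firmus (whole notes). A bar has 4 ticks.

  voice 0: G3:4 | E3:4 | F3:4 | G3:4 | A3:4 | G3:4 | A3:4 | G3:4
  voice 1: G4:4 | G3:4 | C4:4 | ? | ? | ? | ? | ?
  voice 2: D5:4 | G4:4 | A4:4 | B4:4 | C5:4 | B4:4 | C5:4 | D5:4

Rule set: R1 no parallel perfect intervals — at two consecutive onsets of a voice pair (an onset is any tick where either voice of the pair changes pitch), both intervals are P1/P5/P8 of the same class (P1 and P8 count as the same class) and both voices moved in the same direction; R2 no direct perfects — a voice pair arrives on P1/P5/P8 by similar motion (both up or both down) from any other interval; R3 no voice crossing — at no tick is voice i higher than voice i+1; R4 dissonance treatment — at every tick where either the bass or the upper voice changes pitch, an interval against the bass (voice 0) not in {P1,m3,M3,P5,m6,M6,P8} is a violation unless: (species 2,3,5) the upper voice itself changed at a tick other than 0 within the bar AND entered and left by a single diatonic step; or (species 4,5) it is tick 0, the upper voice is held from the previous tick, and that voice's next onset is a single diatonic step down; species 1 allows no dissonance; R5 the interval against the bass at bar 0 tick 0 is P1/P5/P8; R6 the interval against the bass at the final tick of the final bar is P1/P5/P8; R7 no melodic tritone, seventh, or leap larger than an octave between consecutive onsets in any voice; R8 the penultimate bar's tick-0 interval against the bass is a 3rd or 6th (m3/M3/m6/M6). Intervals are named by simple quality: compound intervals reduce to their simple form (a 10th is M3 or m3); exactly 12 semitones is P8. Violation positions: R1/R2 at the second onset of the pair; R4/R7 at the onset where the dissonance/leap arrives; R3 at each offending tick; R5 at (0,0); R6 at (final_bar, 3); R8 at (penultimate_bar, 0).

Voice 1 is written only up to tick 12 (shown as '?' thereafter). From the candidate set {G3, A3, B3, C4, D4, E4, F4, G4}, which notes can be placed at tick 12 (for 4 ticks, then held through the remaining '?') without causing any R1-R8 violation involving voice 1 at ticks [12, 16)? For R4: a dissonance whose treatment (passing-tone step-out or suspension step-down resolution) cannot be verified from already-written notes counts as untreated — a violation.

G3: legal
A3: violates R4
B3: legal
C4: violates R4
D4: violates R1
E4: violates R2
F4: violates R4
G4: violates R2

{B3, G3}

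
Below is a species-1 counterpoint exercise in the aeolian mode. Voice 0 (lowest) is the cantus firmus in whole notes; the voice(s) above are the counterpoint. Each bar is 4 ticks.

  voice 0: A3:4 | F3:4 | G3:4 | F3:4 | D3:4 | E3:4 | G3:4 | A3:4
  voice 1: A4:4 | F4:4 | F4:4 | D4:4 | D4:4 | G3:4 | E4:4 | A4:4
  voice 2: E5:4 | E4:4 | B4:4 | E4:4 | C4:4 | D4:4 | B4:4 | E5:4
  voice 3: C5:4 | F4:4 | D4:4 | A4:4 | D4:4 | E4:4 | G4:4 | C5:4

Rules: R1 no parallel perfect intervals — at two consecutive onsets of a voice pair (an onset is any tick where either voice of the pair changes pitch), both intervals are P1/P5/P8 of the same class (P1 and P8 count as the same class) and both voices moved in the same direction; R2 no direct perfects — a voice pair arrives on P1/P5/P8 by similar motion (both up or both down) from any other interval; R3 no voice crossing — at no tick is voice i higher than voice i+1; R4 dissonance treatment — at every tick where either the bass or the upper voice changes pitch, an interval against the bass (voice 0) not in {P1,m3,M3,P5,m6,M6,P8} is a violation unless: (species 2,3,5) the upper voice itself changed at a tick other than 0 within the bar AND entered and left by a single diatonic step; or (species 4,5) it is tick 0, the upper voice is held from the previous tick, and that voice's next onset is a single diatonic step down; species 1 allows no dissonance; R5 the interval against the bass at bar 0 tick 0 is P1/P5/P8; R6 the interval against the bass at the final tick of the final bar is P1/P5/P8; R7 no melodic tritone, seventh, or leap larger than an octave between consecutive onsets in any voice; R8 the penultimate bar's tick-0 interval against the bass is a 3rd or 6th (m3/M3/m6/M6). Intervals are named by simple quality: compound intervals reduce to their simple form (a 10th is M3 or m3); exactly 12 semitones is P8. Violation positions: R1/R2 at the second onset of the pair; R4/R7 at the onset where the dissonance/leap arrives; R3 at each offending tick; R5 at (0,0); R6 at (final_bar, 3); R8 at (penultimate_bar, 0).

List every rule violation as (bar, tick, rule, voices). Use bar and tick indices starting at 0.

bar 0: v0=A3 v1=A4 v2=E5 v3=C5 downbeat m3
bar 1: v0=F3 v1=F4 v2=E4 v3=F4 downbeat P8
bar 2: v0=G3 v1=F4 v2=B4 v3=D4 downbeat P5
bar 3: v0=F3 v1=D4 v2=E4 v3=A4 downbeat M3
bar 4: v0=D3 v1=D4 v2=C4 v3=D4 downbeat P8
bar 5: v0=E3 v1=G3 v2=D4 v3=E4 downbeat P8
bar 6: v0=G3 v1=E4 v2=B4 v3=G4 downbeat P8
bar 7: v0=A3 v1=A4 v2=E5 v3=C5 downbeat m3
  -> R3 @ bar 0 tick 0 v(2, 3): E5 above C5
  -> R5 @ bar 0 tick 0 v(0, 3): opens on m3
  -> R3 @ bar 0 tick 1 v(2, 3): E5 above C5
  -> R3 @ bar 0 tick 2 v(2, 3): E5 above C5
  -> R3 @ bar 0 tick 3 v(2, 3): E5 above C5
  -> R1 @ bar 1 tick 0 v(0, 1): A3/A4 P8 -> F3/F4 P8 similar
  -> R2 @ bar 1 tick 0 v(0, 3): A3/C5 m3 -> F3/F4 P8 similar
  -> R2 @ bar 1 tick 0 v(1, 3): A4/C5 m3 -> F4/F4 P1 similar
  -> R3 @ bar 1 tick 0 v(1, 2): F4 above E4
  -> R4 @ bar 1 tick 0 v(0, 2): F3/E4 M7 untreated
  -> R3 @ bar 1 tick 1 v(1, 2): F4 above E4
  -> R3 @ bar 1 tick 2 v(1, 2): F4 above E4
  -> R3 @ bar 1 tick 3 v(1, 2): F4 above E4
  -> R3 @ bar 2 tick 0 v(2, 3): B4 above D4
  -> R4 @ bar 2 tick 0 v(0, 1): G3/F4 m7 untreated
  -> R3 @ bar 2 tick 1 v(2, 3): B4 above D4
  -> R3 @ bar 2 tick 2 v(2, 3): B4 above D4
  -> R3 @ bar 2 tick 3 v(2, 3): B4 above D4
  -> R4 @ bar 3 tick 0 v(0, 2): F3/E4 M7 untreated
  -> R2 @ bar 4 tick 0 v(0, 3): F3/A4 M3 -> D3/D4 P8 similar
  -> R3 @ bar 4 tick 0 v(1, 2): D4 above C4
  -> R4 @ bar 4 tick 0 v(0, 2): D3/C4 m7 untreated
  -> R3 @ bar 4 tick 1 v(1, 2): D4 above C4
  -> R3 @ bar 4 tick 2 v(1, 2): D4 above C4
  -> R3 @ bar 4 tick 3 v(1, 2): D4 above C4
  -> R1 @ bar 5 tick 0 v(0, 3): D3/D4 P8 -> E3/E4 P8 similar
  -> R4 @ bar 5 tick 0 v(0, 2): E3/D4 m7 untreated
  -> R1 @ bar 6 tick 0 v(0, 3): E3/E4 P8 -> G3/G4 P8 similar
  -> R1 @ bar 6 tick 0 v(1, 2): G3/D4 P5 -> E4/B4 P5 similar
  -> R3 @ bar 6 tick 0 v(2, 3): B4 above G4
  -> R8 @ bar 6 tick 0 v(0, 3): penult P8 not 3rd/6th
  -> R3 @ bar 6 tick 1 v(2, 3): B4 above G4
  -> R3 @ bar 6 tick 2 v(2, 3): B4 above G4
  -> R3 @ bar 6 tick 3 v(2, 3): B4 above G4
  -> R1 @ bar 7 tick 0 v(1, 2): E4/B4 P5 -> A4/E5 P5 similar
  -> R2 @ bar 7 tick 0 v(0, 1): G3/E4 M6 -> A3/A4 P8 similar
  -> R2 @ bar 7 tick 0 v(0, 2): G3/B4 M3 -> A3/E5 P5 similar
  -> R3 @ bar 7 tick 0 v(2, 3): E5 above C5
  -> R3 @ bar 7 tick 1 v(2, 3): E5 above C5
  -> R3 @ bar 7 tick 2 v(2, 3): E5 above C5
  -> R3 @ bar 7 tick 3 v(2, 3): E5 above C5
  -> R6 @ bar 7 tick 3 v(0, 3): closes on m3

(0, 0, R3, (2, 3))
(0, 0, R5, (0, 3))
(0, 1, R3, (2, 3))
(0, 2, R3, (2, 3))
(0, 3, R3, (2, 3))
(1, 0, R1, (0, 1))
(1, 0, R2, (0, 3))
(1, 0, R2, (1, 3))
(1, 0, R3, (1, 2))
(1, 0, R4, (0, 2))
(1, 1, R3, (1, 2))
(1, 2, R3, (1, 2))
(1, 3, R3, (1, 2))
(2, 0, R3, (2, 3))
(2, 0, R4, (0, 1))
(2, 1, R3, (2, 3))
(2, 2, R3, (2, 3))
(2, 3, R3, (2, 3))
(3, 0, R4, (0, 2))
(4, 0, R2, (0, 3))
(4, 0, R3, (1, 2))
(4, 0, R4, (0, 2))
(4, 1, R3, (1, 2))
(4, 2, R3, (1, 2))
(4, 3, R3, (1, 2))
(5, 0, R1, (0, 3))
(5, 0, R4, (0, 2))
(6, 0, R1, (0, 3))
(6, 0, R1, (1, 2))
(6, 0, R3, (2, 3))
(6, 0, R8, (0, 3))
(6, 1, R3, (2, 3))
(6, 2, R3, (2, 3))
(6, 3, R3, (2, 3))
(7, 0, R1, (1, 2))
(7, 0, R2, (0, 1))
(7, 0, R2, (0, 2))
(7, 0, R3, (2, 3))
(7, 1, R3, (2, 3))
(7, 2, R3, (2, 3))
(7, 3, R3, (2, 3))
(7, 3, R6, (0, 3))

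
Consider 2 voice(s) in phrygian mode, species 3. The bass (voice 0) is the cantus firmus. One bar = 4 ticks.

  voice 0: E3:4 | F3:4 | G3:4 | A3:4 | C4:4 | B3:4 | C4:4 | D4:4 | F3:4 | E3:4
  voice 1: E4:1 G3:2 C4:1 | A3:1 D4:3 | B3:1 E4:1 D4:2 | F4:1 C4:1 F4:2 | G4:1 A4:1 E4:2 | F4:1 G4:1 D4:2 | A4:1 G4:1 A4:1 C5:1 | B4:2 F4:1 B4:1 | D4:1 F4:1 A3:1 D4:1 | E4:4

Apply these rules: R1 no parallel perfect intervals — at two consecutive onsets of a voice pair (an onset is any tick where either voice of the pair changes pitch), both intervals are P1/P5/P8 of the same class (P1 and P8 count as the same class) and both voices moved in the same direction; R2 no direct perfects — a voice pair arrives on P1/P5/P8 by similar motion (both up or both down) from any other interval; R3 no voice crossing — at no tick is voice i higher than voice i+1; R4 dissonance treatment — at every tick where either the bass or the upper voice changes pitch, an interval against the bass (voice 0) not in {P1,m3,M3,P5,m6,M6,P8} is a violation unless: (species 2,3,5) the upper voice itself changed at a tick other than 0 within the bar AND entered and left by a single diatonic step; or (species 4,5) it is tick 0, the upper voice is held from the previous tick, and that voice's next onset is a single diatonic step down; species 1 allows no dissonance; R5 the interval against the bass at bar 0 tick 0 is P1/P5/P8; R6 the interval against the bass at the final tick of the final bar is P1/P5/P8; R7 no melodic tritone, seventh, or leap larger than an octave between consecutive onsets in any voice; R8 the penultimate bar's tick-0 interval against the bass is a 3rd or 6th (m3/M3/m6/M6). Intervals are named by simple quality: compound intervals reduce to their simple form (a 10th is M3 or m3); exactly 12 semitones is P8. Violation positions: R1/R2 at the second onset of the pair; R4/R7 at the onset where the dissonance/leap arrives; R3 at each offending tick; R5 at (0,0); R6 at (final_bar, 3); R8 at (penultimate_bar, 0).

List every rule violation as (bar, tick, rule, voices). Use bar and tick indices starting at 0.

(4, 0, R2, (0, 1))
(5, 0, R4, (0, 1))
(7, 2, R7, (1,))
(7, 3, R7, (1,))

bar 0: v0=E3 v1=E4 downbeat P8
bar 1: v0=F3 v1=A3 downbeat M3
bar 2: v0=G3 v1=B3 downbeat M3
bar 3: v0=A3 v1=F4 downbeat m6
bar 4: v0=C4 v1=G4 downbeat P5
bar 5: v0=B3 v1=F4 downbeat TT
bar 6: v0=C4 v1=A4 downbeat M6
bar 7: v0=D4 v1=B4 downbeat M6
bar 8: v0=F3 v1=D4 downbeat M6
bar 9: v0=E3 v1=E4 downbeat P8
  -> R2 @ bar 4 tick 0 v(0, 1): A3/F4 m6 -> C4/G4 P5 similar
  -> R4 @ bar 5 tick 0 v(0, 1): B3/F4 TT untreated
  -> R7 @ bar 7 tick 2 v(1,): B4->F4 leap 6st
  -> R7 @ bar 7 tick 3 v(1,): F4->B4 leap 6st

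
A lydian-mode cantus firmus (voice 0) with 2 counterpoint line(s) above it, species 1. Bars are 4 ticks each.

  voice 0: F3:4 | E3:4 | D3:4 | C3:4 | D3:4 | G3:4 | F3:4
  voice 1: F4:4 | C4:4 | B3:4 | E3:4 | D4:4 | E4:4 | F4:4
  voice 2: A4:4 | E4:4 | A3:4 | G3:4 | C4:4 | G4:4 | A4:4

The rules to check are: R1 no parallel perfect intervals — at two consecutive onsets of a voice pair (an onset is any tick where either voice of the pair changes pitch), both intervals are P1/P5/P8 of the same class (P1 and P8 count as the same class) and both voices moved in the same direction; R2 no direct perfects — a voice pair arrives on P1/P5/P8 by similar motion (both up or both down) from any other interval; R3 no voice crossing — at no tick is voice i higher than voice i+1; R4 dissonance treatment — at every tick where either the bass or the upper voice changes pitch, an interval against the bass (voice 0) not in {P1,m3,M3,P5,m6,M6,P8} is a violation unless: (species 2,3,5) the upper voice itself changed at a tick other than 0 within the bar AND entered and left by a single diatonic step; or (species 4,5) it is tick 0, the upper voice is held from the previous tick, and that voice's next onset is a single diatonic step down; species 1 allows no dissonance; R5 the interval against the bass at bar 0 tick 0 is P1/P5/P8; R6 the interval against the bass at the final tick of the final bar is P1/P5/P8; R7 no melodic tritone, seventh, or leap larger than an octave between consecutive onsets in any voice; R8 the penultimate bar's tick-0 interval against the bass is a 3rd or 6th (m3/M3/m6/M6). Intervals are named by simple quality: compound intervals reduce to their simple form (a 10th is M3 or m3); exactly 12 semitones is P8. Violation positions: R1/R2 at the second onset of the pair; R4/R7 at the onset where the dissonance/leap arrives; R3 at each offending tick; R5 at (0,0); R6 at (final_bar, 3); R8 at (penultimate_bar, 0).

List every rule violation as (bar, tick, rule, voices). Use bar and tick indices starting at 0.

(0, 0, R5, (0, 2))
(1, 0, R2, (0, 2))
(2, 0, R2, (0, 2))
(2, 0, R3, (1, 2))
(2, 1, R3, (1, 2))
(2, 2, R3, (1, 2))
(2, 3, R3, (1, 2))
(3, 0, R1, (0, 2))
(4, 0, R2, (0, 1))
(4, 0, R3, (1, 2))
(4, 0, R4, (0, 2))
(4, 0, R7, (1,))
(4, 1, R3, (1, 2))
(4, 2, R3, (1, 2))
(4, 3, R3, (1, 2))
(5, 0, R2, (0, 2))
(5, 0, R8, (0, 2))
(6, 3, R6, (0, 2))

bar 0: v0=F3 v1=F4 v2=A4 downbeat M3
bar 1: v0=E3 v1=C4 v2=E4 downbeat P8
bar 2: v0=D3 v1=B3 v2=A3 downbeat P5
bar 3: v0=C3 v1=E3 v2=G3 downbeat P5
bar 4: v0=D3 v1=D4 v2=C4 downbeat m7
bar 5: v0=G3 v1=E4 v2=G4 downbeat P8
bar 6: v0=F3 v1=F4 v2=A4 downbeat M3
  -> R5 @ bar 0 tick 0 v(0, 2): opens on M3
  -> R2 @ bar 1 tick 0 v(0, 2): F3/A4 M3 -> E3/E4 P8 similar
  -> R2 @ bar 2 tick 0 v(0, 2): E3/E4 P8 -> D3/A3 P5 similar
  -> R3 @ bar 2 tick 0 v(1, 2): B3 above A3
  -> R3 @ bar 2 tick 1 v(1, 2): B3 above A3
  -> R3 @ bar 2 tick 2 v(1, 2): B3 above A3
  -> R3 @ bar 2 tick 3 v(1, 2): B3 above A3
  -> R1 @ bar 3 tick 0 v(0, 2): D3/A3 P5 -> C3/G3 P5 similar
  -> R2 @ bar 4 tick 0 v(0, 1): C3/E3 M3 -> D3/D4 P8 similar
  -> R3 @ bar 4 tick 0 v(1, 2): D4 above C4
  -> R4 @ bar 4 tick 0 v(0, 2): D3/C4 m7 untreated
  -> R7 @ bar 4 tick 0 v(1,): E3->D4 leap 10st
  -> R3 @ bar 4 tick 1 v(1, 2): D4 above C4
  -> R3 @ bar 4 tick 2 v(1, 2): D4 above C4
  -> R3 @ bar 4 tick 3 v(1, 2): D4 above C4
  -> R2 @ bar 5 tick 0 v(0, 2): D3/C4 m7 -> G3/G4 P8 similar
  -> R8 @ bar 5 tick 0 v(0, 2): penult P8 not 3rd/6th
  -> R6 @ bar 6 tick 3 v(0, 2): closes on M3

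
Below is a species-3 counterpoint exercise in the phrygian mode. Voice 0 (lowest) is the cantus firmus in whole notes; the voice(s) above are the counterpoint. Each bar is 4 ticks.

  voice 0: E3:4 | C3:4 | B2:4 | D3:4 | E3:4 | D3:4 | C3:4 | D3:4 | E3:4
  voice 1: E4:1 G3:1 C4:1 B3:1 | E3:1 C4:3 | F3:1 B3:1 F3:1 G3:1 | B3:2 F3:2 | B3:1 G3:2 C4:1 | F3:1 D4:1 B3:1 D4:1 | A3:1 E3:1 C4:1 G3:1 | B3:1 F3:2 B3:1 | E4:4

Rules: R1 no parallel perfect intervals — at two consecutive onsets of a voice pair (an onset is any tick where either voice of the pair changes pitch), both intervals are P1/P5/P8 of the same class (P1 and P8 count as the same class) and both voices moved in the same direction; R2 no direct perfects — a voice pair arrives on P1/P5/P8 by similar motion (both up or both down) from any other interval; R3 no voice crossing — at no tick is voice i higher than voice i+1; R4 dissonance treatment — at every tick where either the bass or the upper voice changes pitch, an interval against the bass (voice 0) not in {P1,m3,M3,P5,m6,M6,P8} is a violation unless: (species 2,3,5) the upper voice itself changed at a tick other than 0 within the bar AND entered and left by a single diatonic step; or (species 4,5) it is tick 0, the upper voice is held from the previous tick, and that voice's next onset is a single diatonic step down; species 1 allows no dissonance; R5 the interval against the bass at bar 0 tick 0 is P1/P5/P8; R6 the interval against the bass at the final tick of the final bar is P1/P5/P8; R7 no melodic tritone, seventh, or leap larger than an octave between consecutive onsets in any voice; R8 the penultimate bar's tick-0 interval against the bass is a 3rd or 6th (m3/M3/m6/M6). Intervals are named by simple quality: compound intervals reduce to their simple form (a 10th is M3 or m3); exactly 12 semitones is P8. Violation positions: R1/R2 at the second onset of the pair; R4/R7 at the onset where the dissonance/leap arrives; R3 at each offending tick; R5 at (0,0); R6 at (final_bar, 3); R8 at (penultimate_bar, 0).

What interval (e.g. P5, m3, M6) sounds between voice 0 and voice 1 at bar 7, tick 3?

voice 0=D3 voice 1=B3 -> M6

M6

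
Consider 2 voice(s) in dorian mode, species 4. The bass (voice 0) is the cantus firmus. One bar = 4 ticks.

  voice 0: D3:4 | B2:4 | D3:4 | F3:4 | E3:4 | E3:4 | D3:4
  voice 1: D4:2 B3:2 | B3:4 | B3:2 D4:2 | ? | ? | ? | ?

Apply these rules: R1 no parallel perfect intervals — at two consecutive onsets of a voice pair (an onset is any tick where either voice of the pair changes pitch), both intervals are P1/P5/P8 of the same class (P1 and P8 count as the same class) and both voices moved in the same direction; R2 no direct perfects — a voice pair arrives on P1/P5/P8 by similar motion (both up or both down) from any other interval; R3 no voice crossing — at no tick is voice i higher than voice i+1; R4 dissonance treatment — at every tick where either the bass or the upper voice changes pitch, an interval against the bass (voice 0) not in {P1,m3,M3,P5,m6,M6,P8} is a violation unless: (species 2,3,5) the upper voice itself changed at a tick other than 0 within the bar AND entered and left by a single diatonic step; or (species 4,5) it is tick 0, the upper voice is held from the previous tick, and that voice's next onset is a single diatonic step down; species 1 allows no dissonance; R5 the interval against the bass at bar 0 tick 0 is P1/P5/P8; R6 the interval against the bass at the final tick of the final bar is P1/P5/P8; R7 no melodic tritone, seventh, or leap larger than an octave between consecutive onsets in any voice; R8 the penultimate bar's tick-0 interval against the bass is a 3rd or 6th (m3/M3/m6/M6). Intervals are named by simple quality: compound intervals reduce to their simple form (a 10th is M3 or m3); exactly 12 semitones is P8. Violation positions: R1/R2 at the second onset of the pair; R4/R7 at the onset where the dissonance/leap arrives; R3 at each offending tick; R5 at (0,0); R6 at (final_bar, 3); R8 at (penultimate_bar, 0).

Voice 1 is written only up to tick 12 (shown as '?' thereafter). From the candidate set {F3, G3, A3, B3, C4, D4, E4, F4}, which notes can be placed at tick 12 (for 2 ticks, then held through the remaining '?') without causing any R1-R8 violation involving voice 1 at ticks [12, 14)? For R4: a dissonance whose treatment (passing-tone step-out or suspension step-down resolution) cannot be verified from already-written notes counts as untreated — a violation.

{A3, C4, D4, F3}

F3: legal
G3: violates R4
A3: legal
B3: violates R4
C4: legal
D4: legal
E4: violates R4
F4: violates R1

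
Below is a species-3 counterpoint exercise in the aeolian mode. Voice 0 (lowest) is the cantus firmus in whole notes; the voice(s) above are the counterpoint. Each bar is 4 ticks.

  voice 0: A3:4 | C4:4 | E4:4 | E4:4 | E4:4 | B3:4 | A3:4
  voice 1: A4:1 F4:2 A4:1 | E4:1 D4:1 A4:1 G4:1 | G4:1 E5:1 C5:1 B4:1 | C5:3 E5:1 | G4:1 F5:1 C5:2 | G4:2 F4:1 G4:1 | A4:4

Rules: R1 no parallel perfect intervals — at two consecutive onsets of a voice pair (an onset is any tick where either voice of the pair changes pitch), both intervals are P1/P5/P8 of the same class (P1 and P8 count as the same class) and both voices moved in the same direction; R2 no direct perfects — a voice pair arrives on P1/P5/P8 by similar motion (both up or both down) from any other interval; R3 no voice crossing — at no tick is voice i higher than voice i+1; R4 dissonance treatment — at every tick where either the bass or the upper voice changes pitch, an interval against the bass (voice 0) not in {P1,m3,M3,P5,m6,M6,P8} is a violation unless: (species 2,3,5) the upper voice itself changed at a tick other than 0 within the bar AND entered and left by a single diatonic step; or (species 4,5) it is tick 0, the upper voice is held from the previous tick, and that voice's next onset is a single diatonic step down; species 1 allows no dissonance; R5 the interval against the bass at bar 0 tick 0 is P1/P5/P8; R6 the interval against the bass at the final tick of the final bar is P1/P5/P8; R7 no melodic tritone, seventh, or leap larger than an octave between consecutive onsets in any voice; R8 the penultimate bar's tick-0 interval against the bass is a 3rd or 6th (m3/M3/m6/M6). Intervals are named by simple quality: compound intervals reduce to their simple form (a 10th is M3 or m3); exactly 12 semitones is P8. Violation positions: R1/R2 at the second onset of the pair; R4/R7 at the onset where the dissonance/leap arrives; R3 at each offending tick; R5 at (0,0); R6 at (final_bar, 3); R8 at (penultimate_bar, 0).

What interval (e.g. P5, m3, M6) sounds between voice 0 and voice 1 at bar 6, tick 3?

P8

voice 0=A3 voice 1=A4 -> P8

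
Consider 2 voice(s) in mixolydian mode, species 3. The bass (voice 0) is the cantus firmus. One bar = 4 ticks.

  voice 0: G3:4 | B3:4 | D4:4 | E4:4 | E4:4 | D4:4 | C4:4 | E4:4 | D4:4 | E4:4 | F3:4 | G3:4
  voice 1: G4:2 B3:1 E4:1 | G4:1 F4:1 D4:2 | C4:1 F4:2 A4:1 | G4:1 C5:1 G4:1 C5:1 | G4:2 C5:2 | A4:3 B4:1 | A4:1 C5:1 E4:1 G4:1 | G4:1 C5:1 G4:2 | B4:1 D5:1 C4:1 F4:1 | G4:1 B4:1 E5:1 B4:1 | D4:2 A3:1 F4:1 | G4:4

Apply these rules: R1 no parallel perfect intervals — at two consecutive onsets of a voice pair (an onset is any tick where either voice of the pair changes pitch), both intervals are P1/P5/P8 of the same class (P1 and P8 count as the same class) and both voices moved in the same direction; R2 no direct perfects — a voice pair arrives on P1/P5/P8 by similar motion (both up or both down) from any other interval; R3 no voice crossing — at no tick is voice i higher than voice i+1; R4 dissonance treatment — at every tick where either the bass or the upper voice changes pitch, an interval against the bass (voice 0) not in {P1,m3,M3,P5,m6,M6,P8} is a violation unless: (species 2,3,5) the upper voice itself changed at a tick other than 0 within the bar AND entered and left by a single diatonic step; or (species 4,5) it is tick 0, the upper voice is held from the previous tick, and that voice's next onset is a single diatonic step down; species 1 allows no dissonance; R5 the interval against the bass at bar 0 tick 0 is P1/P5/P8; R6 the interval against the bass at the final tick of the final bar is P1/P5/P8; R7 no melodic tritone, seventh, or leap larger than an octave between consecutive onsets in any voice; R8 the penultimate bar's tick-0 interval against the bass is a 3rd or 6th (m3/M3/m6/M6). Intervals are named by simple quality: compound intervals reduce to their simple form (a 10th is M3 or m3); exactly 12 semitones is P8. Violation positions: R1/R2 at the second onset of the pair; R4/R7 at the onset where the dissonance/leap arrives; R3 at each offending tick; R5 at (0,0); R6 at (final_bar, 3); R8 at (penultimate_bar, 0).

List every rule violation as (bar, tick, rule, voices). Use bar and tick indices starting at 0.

bar 0: v0=G3 v1=G4 downbeat P8
bar 1: v0=B3 v1=G4 downbeat m6
bar 2: v0=D4 v1=C4 downbeat M2
bar 3: v0=E4 v1=G4 downbeat m3
bar 4: v0=E4 v1=G4 downbeat m3
bar 5: v0=D4 v1=A4 downbeat P5
bar 6: v0=C4 v1=A4 downbeat M6
bar 7: v0=E4 v1=G4 downbeat m3
bar 8: v0=D4 v1=B4 downbeat M6
bar 9: v0=E4 v1=G4 downbeat m3
bar 10: v0=F3 v1=D4 downbeat M6
bar 11: v0=G3 v1=G4 downbeat P8
  -> R4 @ bar 1 tick 1 v(0, 1): B3/F4 TT untreated
  -> R3 @ bar 2 tick 0 v(0, 1): D4 above C4
  -> R4 @ bar 2 tick 0 v(0, 1): D4/C4 M2 untreated
  -> R2 @ bar 5 tick 0 v(0, 1): E4/C5 m6 -> D4/A4 P5 similar
  -> R3 @ bar 8 tick 2 v(0, 1): D4 above C4
  -> R4 @ bar 8 tick 2 v(0, 1): D4/C4 M2 untreated
  -> R7 @ bar 8 tick 2 v(1,): D5->C4 leap 14st
  -> R7 @ bar 10 tick 0 v(0,): E4->F3 leap 11st
  -> R1 @ bar 11 tick 0 v(0, 1): F3/F4 P8 -> G3/G4 P8 similar

(1, 1, R4, (0, 1))
(2, 0, R3, (0, 1))
(2, 0, R4, (0, 1))
(5, 0, R2, (0, 1))
(8, 2, R3, (0, 1))
(8, 2, R4, (0, 1))
(8, 2, R7, (1,))
(10, 0, R7, (0,))
(11, 0, R1, (0, 1))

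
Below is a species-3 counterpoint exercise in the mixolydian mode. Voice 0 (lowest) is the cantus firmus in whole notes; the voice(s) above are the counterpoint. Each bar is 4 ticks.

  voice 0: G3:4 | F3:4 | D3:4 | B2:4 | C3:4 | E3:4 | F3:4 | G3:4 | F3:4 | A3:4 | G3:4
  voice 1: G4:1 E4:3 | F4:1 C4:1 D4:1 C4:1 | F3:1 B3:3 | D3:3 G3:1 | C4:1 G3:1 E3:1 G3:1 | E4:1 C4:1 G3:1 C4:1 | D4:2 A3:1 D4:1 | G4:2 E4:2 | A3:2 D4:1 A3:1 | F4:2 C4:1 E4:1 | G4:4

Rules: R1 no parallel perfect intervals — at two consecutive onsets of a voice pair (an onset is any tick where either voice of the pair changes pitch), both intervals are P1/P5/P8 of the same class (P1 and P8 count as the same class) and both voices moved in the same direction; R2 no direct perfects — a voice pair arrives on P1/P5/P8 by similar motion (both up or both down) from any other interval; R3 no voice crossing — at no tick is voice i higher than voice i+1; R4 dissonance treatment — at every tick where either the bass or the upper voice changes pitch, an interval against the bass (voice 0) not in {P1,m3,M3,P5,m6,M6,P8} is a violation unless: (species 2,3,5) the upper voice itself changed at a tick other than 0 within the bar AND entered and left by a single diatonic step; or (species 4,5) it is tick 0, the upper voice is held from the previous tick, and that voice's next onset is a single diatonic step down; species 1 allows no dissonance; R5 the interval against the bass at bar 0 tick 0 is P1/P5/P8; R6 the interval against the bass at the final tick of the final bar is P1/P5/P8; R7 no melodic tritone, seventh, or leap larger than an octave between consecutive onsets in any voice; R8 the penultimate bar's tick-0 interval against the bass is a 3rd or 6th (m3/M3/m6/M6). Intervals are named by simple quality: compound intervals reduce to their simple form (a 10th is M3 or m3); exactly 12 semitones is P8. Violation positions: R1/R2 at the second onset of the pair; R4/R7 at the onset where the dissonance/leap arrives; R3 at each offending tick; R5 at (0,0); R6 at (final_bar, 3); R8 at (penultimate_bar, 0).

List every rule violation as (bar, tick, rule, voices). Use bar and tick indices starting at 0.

bar 0: v0=G3 v1=G4 downbeat P8
bar 1: v0=F3 v1=F4 downbeat P8
bar 2: v0=D3 v1=F3 downbeat m3
bar 3: v0=B2 v1=D3 downbeat m3
bar 4: v0=C3 v1=C4 downbeat P8
bar 5: v0=E3 v1=E4 downbeat P8
bar 6: v0=F3 v1=D4 downbeat M6
bar 7: v0=G3 v1=G4 downbeat P8
bar 8: v0=F3 v1=A3 downbeat M3
bar 9: v0=A3 v1=F4 downbeat m6
bar 10: v0=G3 v1=G4 downbeat P8
  -> R7 @ bar 2 tick 1 v(1,): F3->B3 leap 6st
  -> R2 @ bar 4 tick 0 v(0, 1): B2/G3 m6 -> C3/C4 P8 similar
  -> R2 @ bar 5 tick 0 v(0, 1): C3/G3 P5 -> E3/E4 P8 similar
  -> R2 @ bar 7 tick 0 v(0, 1): F3/D4 M6 -> G3/G4 P8 similar

(2, 1, R7, (1,))
(4, 0, R2, (0, 1))
(5, 0, R2, (0, 1))
(7, 0, R2, (0, 1))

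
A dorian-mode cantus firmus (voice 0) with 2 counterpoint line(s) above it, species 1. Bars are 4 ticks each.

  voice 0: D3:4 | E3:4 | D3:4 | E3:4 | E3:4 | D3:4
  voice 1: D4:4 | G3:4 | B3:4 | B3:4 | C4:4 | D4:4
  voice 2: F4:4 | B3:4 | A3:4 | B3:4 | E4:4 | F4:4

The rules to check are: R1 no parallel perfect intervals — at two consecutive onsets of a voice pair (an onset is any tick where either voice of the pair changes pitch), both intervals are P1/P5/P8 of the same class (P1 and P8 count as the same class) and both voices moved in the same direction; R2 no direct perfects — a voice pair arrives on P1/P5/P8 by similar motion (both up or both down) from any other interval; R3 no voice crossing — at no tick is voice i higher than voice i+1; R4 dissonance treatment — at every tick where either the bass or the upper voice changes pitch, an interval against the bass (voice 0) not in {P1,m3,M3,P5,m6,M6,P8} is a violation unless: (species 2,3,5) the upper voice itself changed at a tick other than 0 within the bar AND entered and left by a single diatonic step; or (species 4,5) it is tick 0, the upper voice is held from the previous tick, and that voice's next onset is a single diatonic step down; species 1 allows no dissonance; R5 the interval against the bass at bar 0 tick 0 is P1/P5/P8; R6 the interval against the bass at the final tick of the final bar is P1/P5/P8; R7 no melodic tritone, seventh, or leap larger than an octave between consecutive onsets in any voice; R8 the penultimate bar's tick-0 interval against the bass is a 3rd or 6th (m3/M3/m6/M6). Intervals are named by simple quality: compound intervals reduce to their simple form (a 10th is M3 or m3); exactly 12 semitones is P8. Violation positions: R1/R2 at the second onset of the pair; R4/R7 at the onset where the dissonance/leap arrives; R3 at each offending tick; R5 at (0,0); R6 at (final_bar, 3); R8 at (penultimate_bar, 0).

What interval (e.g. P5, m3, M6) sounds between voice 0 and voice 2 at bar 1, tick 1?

P5

voice 0=E3 voice 2=B3 -> P5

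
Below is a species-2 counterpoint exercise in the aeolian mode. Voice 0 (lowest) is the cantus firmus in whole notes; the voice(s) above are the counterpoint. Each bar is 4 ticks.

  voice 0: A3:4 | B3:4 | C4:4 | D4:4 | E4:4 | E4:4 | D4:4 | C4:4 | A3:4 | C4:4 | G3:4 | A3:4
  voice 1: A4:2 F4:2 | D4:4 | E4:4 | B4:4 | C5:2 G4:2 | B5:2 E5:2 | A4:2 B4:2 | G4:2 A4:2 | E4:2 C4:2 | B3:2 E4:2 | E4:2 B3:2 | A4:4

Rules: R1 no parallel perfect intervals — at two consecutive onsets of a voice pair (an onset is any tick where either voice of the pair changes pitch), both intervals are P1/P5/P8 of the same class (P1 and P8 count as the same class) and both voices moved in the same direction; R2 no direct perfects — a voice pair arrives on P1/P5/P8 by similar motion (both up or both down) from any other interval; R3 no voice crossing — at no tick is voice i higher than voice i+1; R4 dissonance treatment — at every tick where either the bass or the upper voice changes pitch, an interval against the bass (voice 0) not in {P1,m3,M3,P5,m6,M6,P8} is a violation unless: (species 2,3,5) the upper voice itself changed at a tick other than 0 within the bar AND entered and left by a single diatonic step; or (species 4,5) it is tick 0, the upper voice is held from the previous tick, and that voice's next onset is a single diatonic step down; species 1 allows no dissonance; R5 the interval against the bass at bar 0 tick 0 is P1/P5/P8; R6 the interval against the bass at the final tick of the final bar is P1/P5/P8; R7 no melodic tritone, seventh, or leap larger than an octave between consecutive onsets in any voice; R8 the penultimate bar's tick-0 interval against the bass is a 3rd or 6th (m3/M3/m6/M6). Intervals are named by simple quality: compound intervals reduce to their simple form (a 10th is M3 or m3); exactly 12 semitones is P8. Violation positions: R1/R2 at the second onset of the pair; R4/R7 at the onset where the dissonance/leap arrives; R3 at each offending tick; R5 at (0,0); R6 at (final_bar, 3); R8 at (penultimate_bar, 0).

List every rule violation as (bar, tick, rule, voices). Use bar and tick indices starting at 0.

(5, 0, R7, (1,))
(6, 0, R2, (0, 1))
(7, 0, R2, (0, 1))
(8, 0, R2, (0, 1))
(9, 0, R3, (0, 1))
(9, 0, R4, (0, 1))
(9, 1, R3, (0, 1))
(11, 0, R2, (0, 1))
(11, 0, R7, (1,))

bar 0: v0=A3 v1=A4 downbeat P8
bar 1: v0=B3 v1=D4 downbeat m3
bar 2: v0=C4 v1=E4 downbeat M3
bar 3: v0=D4 v1=B4 downbeat M6
bar 4: v0=E4 v1=C5 downbeat m6
bar 5: v0=E4 v1=B5 downbeat P5
bar 6: v0=D4 v1=A4 downbeat P5
bar 7: v0=C4 v1=G4 downbeat P5
bar 8: v0=A3 v1=E4 downbeat P5
bar 9: v0=C4 v1=B3 downbeat m2
bar 10: v0=G3 v1=E4 downbeat M6
bar 11: v0=A3 v1=A4 downbeat P8
  -> R7 @ bar 5 tick 0 v(1,): G4->B5 leap 16st
  -> R2 @ bar 6 tick 0 v(0, 1): E4/E5 P8 -> D4/A4 P5 similar
  -> R2 @ bar 7 tick 0 v(0, 1): D4/B4 M6 -> C4/G4 P5 similar
  -> R2 @ bar 8 tick 0 v(0, 1): C4/A4 M6 -> A3/E4 P5 similar
  -> R3 @ bar 9 tick 0 v(0, 1): C4 above B3
  -> R4 @ bar 9 tick 0 v(0, 1): C4/B3 m2 untreated
  -> R3 @ bar 9 tick 1 v(0, 1): C4 above B3
  -> R2 @ bar 11 tick 0 v(0, 1): G3/B3 M3 -> A3/A4 P8 similar
  -> R7 @ bar 11 tick 0 v(1,): B3->A4 leap 10st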